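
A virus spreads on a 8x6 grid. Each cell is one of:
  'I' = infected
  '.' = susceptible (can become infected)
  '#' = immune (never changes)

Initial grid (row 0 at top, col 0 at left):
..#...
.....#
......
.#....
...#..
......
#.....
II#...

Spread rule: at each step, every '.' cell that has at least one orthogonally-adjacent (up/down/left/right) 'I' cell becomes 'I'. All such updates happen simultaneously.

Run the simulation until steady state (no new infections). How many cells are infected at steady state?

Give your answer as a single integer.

Answer: 42

Derivation:
Step 0 (initial): 2 infected
Step 1: +1 new -> 3 infected
Step 2: +2 new -> 5 infected
Step 3: +4 new -> 9 infected
Step 4: +5 new -> 14 infected
Step 5: +5 new -> 19 infected
Step 6: +6 new -> 25 infected
Step 7: +6 new -> 31 infected
Step 8: +5 new -> 36 infected
Step 9: +4 new -> 40 infected
Step 10: +1 new -> 41 infected
Step 11: +1 new -> 42 infected
Step 12: +0 new -> 42 infected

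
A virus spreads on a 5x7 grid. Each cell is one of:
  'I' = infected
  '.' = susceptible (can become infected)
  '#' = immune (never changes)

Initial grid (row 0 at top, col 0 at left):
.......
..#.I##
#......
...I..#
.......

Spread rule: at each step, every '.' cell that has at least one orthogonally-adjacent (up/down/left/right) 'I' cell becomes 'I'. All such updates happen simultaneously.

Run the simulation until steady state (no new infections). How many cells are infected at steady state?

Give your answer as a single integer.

Answer: 30

Derivation:
Step 0 (initial): 2 infected
Step 1: +7 new -> 9 infected
Step 2: +8 new -> 17 infected
Step 3: +7 new -> 24 infected
Step 4: +4 new -> 28 infected
Step 5: +2 new -> 30 infected
Step 6: +0 new -> 30 infected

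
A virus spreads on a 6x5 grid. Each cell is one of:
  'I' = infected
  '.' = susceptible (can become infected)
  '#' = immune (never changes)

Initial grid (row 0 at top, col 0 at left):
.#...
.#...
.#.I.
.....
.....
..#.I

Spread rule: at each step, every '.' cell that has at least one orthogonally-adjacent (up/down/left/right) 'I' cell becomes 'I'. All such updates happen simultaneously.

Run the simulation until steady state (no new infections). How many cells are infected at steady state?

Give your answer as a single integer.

Step 0 (initial): 2 infected
Step 1: +6 new -> 8 infected
Step 2: +6 new -> 14 infected
Step 3: +4 new -> 18 infected
Step 4: +2 new -> 20 infected
Step 5: +3 new -> 23 infected
Step 6: +2 new -> 25 infected
Step 7: +1 new -> 26 infected
Step 8: +0 new -> 26 infected

Answer: 26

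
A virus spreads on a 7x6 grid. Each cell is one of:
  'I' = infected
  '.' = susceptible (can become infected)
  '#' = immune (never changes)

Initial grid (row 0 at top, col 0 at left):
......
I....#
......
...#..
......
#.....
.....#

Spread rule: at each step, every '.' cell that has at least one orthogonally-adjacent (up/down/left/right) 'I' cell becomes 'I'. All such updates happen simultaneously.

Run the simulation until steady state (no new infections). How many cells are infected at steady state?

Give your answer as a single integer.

Answer: 38

Derivation:
Step 0 (initial): 1 infected
Step 1: +3 new -> 4 infected
Step 2: +4 new -> 8 infected
Step 3: +5 new -> 13 infected
Step 4: +5 new -> 18 infected
Step 5: +4 new -> 22 infected
Step 6: +6 new -> 28 infected
Step 7: +5 new -> 33 infected
Step 8: +3 new -> 36 infected
Step 9: +2 new -> 38 infected
Step 10: +0 new -> 38 infected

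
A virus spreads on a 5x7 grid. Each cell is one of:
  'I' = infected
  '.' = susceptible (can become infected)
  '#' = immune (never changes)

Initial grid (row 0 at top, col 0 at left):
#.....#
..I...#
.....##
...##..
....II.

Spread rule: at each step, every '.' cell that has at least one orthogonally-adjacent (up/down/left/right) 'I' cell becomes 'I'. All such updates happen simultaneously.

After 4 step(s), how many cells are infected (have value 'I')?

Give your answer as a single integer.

Step 0 (initial): 3 infected
Step 1: +7 new -> 10 infected
Step 2: +9 new -> 19 infected
Step 3: +6 new -> 25 infected
Step 4: +3 new -> 28 infected

Answer: 28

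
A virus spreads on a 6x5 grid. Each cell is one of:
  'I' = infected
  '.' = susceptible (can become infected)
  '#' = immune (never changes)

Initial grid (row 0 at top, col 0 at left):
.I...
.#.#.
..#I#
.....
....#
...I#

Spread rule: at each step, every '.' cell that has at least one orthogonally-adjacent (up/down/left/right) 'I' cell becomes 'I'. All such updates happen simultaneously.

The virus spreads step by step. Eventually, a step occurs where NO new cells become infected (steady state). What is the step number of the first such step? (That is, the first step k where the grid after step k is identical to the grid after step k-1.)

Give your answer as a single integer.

Step 0 (initial): 3 infected
Step 1: +5 new -> 8 infected
Step 2: +7 new -> 15 infected
Step 3: +5 new -> 20 infected
Step 4: +4 new -> 24 infected
Step 5: +0 new -> 24 infected

Answer: 5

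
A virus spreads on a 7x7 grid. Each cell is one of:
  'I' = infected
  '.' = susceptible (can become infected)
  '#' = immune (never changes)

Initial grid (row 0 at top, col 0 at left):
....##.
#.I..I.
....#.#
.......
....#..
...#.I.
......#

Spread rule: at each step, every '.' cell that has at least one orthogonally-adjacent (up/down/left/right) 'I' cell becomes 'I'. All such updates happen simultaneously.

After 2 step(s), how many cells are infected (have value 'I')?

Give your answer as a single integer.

Answer: 23

Derivation:
Step 0 (initial): 3 infected
Step 1: +11 new -> 14 infected
Step 2: +9 new -> 23 infected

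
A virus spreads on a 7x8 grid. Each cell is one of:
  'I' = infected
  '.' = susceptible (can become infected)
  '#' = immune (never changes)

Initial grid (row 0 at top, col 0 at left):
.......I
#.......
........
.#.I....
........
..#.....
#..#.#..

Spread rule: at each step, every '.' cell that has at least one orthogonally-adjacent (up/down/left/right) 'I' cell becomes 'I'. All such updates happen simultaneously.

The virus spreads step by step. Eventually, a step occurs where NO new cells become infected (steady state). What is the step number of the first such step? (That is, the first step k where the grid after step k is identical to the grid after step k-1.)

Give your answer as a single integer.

Answer: 7

Derivation:
Step 0 (initial): 2 infected
Step 1: +6 new -> 8 infected
Step 2: +10 new -> 18 infected
Step 3: +13 new -> 31 infected
Step 4: +9 new -> 40 infected
Step 5: +6 new -> 46 infected
Step 6: +4 new -> 50 infected
Step 7: +0 new -> 50 infected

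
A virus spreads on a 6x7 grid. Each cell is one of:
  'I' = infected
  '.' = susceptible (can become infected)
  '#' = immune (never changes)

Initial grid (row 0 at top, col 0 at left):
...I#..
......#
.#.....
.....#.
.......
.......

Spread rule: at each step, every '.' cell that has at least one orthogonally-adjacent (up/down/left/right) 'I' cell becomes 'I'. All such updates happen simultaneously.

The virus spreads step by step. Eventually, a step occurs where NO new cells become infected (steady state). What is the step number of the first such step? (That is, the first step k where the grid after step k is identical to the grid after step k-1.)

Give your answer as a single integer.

Answer: 9

Derivation:
Step 0 (initial): 1 infected
Step 1: +2 new -> 3 infected
Step 2: +4 new -> 7 infected
Step 3: +6 new -> 13 infected
Step 4: +6 new -> 19 infected
Step 5: +7 new -> 26 infected
Step 6: +6 new -> 32 infected
Step 7: +4 new -> 36 infected
Step 8: +2 new -> 38 infected
Step 9: +0 new -> 38 infected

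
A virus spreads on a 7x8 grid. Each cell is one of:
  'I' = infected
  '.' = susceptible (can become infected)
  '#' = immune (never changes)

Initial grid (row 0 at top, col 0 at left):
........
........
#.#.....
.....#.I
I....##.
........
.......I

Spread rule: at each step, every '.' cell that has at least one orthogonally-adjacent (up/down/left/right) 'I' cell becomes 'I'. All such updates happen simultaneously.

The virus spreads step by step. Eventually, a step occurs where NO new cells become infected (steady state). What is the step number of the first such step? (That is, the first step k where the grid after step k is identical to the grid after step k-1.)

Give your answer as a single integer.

Answer: 8

Derivation:
Step 0 (initial): 3 infected
Step 1: +8 new -> 11 infected
Step 2: +8 new -> 19 infected
Step 3: +10 new -> 29 infected
Step 4: +10 new -> 39 infected
Step 5: +7 new -> 46 infected
Step 6: +4 new -> 50 infected
Step 7: +1 new -> 51 infected
Step 8: +0 new -> 51 infected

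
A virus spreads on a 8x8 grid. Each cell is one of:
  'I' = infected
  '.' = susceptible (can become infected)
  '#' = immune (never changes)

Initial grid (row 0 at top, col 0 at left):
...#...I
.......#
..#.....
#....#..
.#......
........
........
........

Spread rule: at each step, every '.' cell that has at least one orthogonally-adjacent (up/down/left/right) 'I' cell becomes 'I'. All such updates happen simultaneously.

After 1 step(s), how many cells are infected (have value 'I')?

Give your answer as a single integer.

Answer: 2

Derivation:
Step 0 (initial): 1 infected
Step 1: +1 new -> 2 infected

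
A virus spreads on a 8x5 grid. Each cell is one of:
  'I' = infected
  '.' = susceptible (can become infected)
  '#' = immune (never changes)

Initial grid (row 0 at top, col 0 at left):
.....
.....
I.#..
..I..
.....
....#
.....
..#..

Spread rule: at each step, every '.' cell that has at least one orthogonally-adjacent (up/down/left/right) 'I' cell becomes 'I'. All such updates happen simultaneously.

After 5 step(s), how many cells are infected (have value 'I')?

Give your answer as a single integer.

Step 0 (initial): 2 infected
Step 1: +6 new -> 8 infected
Step 2: +8 new -> 16 infected
Step 3: +9 new -> 25 infected
Step 4: +6 new -> 31 infected
Step 5: +5 new -> 36 infected

Answer: 36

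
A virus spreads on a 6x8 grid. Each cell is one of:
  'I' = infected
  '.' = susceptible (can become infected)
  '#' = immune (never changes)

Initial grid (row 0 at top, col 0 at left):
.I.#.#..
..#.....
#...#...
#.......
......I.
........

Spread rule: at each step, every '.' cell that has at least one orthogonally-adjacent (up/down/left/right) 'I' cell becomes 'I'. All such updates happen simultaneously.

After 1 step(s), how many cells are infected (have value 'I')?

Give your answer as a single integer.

Answer: 9

Derivation:
Step 0 (initial): 2 infected
Step 1: +7 new -> 9 infected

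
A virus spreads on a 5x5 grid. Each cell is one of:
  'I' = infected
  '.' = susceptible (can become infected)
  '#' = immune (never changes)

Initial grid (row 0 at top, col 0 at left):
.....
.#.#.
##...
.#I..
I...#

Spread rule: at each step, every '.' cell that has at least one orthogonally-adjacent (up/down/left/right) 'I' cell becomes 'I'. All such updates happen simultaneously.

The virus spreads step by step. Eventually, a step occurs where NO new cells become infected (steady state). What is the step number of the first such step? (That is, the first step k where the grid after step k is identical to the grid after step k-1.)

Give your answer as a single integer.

Answer: 7

Derivation:
Step 0 (initial): 2 infected
Step 1: +5 new -> 7 infected
Step 2: +4 new -> 11 infected
Step 3: +2 new -> 13 infected
Step 4: +3 new -> 16 infected
Step 5: +2 new -> 18 infected
Step 6: +1 new -> 19 infected
Step 7: +0 new -> 19 infected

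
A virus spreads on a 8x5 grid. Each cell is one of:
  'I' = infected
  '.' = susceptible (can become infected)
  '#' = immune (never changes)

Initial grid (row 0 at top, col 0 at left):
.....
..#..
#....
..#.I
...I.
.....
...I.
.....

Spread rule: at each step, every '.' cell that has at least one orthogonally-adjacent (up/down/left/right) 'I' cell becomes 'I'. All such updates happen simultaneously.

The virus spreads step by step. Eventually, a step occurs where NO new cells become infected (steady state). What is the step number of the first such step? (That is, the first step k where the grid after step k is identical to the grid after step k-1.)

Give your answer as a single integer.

Answer: 8

Derivation:
Step 0 (initial): 3 infected
Step 1: +8 new -> 11 infected
Step 2: +8 new -> 19 infected
Step 3: +8 new -> 27 infected
Step 4: +5 new -> 32 infected
Step 5: +2 new -> 34 infected
Step 6: +2 new -> 36 infected
Step 7: +1 new -> 37 infected
Step 8: +0 new -> 37 infected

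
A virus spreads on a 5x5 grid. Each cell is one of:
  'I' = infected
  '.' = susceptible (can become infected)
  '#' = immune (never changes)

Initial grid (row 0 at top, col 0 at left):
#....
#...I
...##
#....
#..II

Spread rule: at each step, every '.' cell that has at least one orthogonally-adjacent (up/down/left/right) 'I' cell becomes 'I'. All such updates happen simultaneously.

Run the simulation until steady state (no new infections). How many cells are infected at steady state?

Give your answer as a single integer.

Answer: 19

Derivation:
Step 0 (initial): 3 infected
Step 1: +5 new -> 8 infected
Step 2: +4 new -> 12 infected
Step 3: +4 new -> 16 infected
Step 4: +2 new -> 18 infected
Step 5: +1 new -> 19 infected
Step 6: +0 new -> 19 infected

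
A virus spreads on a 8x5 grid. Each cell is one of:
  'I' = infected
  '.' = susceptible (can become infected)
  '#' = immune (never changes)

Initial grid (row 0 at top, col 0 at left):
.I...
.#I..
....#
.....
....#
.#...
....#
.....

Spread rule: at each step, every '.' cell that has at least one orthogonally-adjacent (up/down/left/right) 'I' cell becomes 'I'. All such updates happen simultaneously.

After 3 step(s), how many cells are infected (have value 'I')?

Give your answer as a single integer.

Answer: 17

Derivation:
Step 0 (initial): 2 infected
Step 1: +4 new -> 6 infected
Step 2: +6 new -> 12 infected
Step 3: +5 new -> 17 infected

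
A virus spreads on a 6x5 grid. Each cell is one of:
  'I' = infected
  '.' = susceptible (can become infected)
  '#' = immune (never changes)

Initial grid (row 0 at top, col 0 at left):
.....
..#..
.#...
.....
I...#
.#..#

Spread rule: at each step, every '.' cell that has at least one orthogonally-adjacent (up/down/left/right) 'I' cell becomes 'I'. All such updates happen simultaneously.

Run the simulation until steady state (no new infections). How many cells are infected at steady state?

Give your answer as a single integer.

Answer: 25

Derivation:
Step 0 (initial): 1 infected
Step 1: +3 new -> 4 infected
Step 2: +3 new -> 7 infected
Step 3: +4 new -> 11 infected
Step 4: +5 new -> 16 infected
Step 5: +3 new -> 19 infected
Step 6: +3 new -> 22 infected
Step 7: +2 new -> 24 infected
Step 8: +1 new -> 25 infected
Step 9: +0 new -> 25 infected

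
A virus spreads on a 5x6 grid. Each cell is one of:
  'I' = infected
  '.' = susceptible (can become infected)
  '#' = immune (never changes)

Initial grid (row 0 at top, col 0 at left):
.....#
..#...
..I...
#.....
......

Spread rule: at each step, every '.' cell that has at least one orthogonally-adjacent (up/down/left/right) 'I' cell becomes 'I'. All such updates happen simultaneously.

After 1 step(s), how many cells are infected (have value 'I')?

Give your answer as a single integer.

Answer: 4

Derivation:
Step 0 (initial): 1 infected
Step 1: +3 new -> 4 infected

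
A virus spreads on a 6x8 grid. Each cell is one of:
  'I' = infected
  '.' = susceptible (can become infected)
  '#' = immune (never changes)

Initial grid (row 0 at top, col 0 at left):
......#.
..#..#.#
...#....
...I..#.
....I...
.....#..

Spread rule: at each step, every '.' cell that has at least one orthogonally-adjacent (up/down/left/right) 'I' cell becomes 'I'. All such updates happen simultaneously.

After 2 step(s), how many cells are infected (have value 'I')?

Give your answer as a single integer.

Step 0 (initial): 2 infected
Step 1: +5 new -> 7 infected
Step 2: +7 new -> 14 infected

Answer: 14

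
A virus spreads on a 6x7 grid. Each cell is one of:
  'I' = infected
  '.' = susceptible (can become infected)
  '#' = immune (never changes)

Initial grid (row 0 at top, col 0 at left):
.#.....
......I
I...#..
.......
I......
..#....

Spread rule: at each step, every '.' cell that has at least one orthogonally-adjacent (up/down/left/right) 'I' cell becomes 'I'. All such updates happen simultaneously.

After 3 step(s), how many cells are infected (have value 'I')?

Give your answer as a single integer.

Answer: 29

Derivation:
Step 0 (initial): 3 infected
Step 1: +8 new -> 11 infected
Step 2: +10 new -> 21 infected
Step 3: +8 new -> 29 infected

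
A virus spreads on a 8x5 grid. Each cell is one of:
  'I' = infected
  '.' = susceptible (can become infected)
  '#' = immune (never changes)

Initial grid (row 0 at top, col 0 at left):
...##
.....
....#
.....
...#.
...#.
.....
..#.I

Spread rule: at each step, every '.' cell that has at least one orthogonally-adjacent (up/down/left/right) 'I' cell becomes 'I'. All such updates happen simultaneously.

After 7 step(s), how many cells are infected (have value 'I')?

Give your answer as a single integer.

Answer: 24

Derivation:
Step 0 (initial): 1 infected
Step 1: +2 new -> 3 infected
Step 2: +2 new -> 5 infected
Step 3: +2 new -> 7 infected
Step 4: +3 new -> 10 infected
Step 5: +5 new -> 15 infected
Step 6: +5 new -> 20 infected
Step 7: +4 new -> 24 infected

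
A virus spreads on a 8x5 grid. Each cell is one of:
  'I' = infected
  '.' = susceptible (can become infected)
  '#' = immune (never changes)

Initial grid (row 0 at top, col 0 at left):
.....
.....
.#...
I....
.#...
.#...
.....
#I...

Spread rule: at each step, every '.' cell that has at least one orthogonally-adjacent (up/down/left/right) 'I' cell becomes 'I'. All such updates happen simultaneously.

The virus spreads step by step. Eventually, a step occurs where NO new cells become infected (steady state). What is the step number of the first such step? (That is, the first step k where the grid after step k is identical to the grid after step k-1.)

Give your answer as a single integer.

Answer: 8

Derivation:
Step 0 (initial): 2 infected
Step 1: +5 new -> 7 infected
Step 2: +6 new -> 13 infected
Step 3: +8 new -> 21 infected
Step 4: +7 new -> 28 infected
Step 5: +5 new -> 33 infected
Step 6: +2 new -> 35 infected
Step 7: +1 new -> 36 infected
Step 8: +0 new -> 36 infected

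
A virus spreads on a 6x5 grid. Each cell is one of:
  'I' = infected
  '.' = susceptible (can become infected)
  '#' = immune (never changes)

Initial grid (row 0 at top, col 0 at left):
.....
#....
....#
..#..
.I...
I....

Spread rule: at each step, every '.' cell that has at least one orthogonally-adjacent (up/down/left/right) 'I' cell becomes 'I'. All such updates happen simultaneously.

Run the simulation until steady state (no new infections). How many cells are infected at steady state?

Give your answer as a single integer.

Step 0 (initial): 2 infected
Step 1: +4 new -> 6 infected
Step 2: +4 new -> 10 infected
Step 3: +6 new -> 16 infected
Step 4: +5 new -> 21 infected
Step 5: +3 new -> 24 infected
Step 6: +2 new -> 26 infected
Step 7: +1 new -> 27 infected
Step 8: +0 new -> 27 infected

Answer: 27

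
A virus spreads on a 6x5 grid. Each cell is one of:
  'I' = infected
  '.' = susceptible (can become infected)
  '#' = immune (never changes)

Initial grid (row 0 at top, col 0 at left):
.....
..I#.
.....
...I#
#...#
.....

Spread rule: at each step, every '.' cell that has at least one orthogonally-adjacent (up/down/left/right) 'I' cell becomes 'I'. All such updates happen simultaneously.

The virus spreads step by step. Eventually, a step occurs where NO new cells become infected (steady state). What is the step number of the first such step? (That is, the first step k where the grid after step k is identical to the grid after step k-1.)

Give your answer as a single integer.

Step 0 (initial): 2 infected
Step 1: +6 new -> 8 infected
Step 2: +8 new -> 16 infected
Step 3: +8 new -> 24 infected
Step 4: +1 new -> 25 infected
Step 5: +1 new -> 26 infected
Step 6: +0 new -> 26 infected

Answer: 6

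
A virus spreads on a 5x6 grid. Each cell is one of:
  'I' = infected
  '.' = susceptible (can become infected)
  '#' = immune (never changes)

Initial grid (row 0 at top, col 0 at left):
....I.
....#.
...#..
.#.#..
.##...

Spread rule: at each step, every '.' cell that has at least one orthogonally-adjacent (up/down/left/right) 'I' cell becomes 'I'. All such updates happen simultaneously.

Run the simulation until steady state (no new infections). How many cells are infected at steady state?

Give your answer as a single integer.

Answer: 24

Derivation:
Step 0 (initial): 1 infected
Step 1: +2 new -> 3 infected
Step 2: +3 new -> 6 infected
Step 3: +3 new -> 9 infected
Step 4: +5 new -> 14 infected
Step 5: +5 new -> 19 infected
Step 6: +2 new -> 21 infected
Step 7: +2 new -> 23 infected
Step 8: +1 new -> 24 infected
Step 9: +0 new -> 24 infected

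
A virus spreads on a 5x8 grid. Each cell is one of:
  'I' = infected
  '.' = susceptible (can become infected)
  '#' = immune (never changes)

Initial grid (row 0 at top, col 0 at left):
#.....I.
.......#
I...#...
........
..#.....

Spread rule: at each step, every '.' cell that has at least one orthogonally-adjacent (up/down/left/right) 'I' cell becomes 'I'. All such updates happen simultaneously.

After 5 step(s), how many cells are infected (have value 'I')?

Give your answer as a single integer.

Answer: 35

Derivation:
Step 0 (initial): 2 infected
Step 1: +6 new -> 8 infected
Step 2: +7 new -> 15 infected
Step 3: +10 new -> 25 infected
Step 4: +6 new -> 31 infected
Step 5: +4 new -> 35 infected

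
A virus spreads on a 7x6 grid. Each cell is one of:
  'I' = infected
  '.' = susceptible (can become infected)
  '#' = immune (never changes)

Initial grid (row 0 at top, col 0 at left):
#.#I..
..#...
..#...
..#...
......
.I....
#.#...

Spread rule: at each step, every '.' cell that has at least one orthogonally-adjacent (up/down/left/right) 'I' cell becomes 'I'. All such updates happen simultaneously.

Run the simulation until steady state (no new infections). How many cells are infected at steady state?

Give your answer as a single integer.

Answer: 35

Derivation:
Step 0 (initial): 2 infected
Step 1: +6 new -> 8 infected
Step 2: +7 new -> 15 infected
Step 3: +8 new -> 23 infected
Step 4: +7 new -> 30 infected
Step 5: +5 new -> 35 infected
Step 6: +0 new -> 35 infected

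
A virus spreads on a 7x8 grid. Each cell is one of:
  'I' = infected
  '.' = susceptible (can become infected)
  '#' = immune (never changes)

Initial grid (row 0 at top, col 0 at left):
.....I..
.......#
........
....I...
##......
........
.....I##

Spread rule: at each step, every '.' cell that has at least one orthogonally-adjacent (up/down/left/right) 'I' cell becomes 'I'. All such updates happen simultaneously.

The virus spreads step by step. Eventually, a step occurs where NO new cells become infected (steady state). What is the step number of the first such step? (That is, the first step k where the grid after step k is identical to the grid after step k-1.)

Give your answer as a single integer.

Answer: 7

Derivation:
Step 0 (initial): 3 infected
Step 1: +9 new -> 12 infected
Step 2: +13 new -> 25 infected
Step 3: +11 new -> 36 infected
Step 4: +8 new -> 44 infected
Step 5: +5 new -> 49 infected
Step 6: +2 new -> 51 infected
Step 7: +0 new -> 51 infected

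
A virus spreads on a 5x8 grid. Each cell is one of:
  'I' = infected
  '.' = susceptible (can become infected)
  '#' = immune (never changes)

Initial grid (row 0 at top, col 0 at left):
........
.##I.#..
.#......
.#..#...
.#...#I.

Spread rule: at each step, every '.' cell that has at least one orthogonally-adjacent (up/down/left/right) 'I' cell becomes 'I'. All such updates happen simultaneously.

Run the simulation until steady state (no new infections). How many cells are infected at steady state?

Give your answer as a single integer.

Answer: 32

Derivation:
Step 0 (initial): 2 infected
Step 1: +5 new -> 7 infected
Step 2: +8 new -> 15 infected
Step 3: +7 new -> 22 infected
Step 4: +5 new -> 27 infected
Step 5: +2 new -> 29 infected
Step 6: +1 new -> 30 infected
Step 7: +1 new -> 31 infected
Step 8: +1 new -> 32 infected
Step 9: +0 new -> 32 infected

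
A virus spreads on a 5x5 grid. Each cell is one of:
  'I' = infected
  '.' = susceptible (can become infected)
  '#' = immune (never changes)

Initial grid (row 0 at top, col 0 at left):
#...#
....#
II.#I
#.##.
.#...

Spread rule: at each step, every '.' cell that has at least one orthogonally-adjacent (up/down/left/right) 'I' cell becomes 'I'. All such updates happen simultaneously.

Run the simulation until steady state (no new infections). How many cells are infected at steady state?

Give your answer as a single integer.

Answer: 16

Derivation:
Step 0 (initial): 3 infected
Step 1: +5 new -> 8 infected
Step 2: +3 new -> 11 infected
Step 3: +3 new -> 14 infected
Step 4: +2 new -> 16 infected
Step 5: +0 new -> 16 infected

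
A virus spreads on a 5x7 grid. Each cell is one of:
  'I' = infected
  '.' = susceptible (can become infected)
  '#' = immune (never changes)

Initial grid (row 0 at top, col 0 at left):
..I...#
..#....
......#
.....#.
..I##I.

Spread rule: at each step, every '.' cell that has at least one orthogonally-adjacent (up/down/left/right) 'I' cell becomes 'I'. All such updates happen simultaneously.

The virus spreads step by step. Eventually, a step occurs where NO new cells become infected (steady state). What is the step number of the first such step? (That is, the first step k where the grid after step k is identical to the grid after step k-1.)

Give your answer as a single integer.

Answer: 6

Derivation:
Step 0 (initial): 3 infected
Step 1: +5 new -> 8 infected
Step 2: +9 new -> 17 infected
Step 3: +7 new -> 24 infected
Step 4: +3 new -> 27 infected
Step 5: +2 new -> 29 infected
Step 6: +0 new -> 29 infected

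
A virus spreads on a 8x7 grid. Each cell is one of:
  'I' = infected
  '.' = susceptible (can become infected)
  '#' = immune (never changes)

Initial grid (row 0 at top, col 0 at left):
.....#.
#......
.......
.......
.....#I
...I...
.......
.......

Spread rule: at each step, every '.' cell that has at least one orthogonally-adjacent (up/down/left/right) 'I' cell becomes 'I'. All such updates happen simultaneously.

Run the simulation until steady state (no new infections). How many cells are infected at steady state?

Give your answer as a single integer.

Answer: 53

Derivation:
Step 0 (initial): 2 infected
Step 1: +6 new -> 8 infected
Step 2: +11 new -> 19 infected
Step 3: +12 new -> 31 infected
Step 4: +10 new -> 41 infected
Step 5: +6 new -> 47 infected
Step 6: +4 new -> 51 infected
Step 7: +1 new -> 52 infected
Step 8: +1 new -> 53 infected
Step 9: +0 new -> 53 infected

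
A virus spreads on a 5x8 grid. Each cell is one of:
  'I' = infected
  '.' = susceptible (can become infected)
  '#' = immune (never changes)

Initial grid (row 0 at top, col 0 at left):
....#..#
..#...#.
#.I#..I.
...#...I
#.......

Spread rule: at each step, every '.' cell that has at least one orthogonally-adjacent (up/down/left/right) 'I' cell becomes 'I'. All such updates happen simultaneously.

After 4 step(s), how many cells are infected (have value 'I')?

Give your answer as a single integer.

Step 0 (initial): 3 infected
Step 1: +6 new -> 9 infected
Step 2: +8 new -> 17 infected
Step 3: +9 new -> 26 infected
Step 4: +5 new -> 31 infected

Answer: 31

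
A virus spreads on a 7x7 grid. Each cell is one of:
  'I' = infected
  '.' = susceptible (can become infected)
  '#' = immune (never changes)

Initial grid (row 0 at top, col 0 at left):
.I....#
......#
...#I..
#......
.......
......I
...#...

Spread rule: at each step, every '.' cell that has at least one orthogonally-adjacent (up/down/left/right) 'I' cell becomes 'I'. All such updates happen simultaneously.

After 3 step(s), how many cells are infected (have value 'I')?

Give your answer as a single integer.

Answer: 35

Derivation:
Step 0 (initial): 3 infected
Step 1: +9 new -> 12 infected
Step 2: +15 new -> 27 infected
Step 3: +8 new -> 35 infected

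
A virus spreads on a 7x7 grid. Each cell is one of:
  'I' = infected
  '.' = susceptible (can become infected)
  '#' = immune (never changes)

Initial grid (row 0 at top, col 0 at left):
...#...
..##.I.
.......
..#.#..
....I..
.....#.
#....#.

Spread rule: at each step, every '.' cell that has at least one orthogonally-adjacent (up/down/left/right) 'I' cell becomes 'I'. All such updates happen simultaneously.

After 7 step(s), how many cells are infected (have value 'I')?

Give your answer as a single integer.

Answer: 39

Derivation:
Step 0 (initial): 2 infected
Step 1: +7 new -> 9 infected
Step 2: +10 new -> 19 infected
Step 3: +6 new -> 25 infected
Step 4: +6 new -> 31 infected
Step 5: +4 new -> 35 infected
Step 6: +2 new -> 37 infected
Step 7: +2 new -> 39 infected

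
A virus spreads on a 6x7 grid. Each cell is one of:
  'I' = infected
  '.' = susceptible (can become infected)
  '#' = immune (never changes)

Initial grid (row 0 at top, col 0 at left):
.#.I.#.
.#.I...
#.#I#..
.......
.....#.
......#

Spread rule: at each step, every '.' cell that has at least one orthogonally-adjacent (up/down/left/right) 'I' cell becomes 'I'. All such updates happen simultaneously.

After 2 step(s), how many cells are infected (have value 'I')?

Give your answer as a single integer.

Answer: 12

Derivation:
Step 0 (initial): 3 infected
Step 1: +5 new -> 8 infected
Step 2: +4 new -> 12 infected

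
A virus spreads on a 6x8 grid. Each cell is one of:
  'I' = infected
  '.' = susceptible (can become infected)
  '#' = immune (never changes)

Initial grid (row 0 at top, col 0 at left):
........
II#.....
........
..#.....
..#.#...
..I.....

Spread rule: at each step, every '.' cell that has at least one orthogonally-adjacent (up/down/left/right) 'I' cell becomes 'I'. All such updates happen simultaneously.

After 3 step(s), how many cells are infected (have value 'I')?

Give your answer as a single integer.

Step 0 (initial): 3 infected
Step 1: +6 new -> 9 infected
Step 2: +8 new -> 17 infected
Step 3: +5 new -> 22 infected

Answer: 22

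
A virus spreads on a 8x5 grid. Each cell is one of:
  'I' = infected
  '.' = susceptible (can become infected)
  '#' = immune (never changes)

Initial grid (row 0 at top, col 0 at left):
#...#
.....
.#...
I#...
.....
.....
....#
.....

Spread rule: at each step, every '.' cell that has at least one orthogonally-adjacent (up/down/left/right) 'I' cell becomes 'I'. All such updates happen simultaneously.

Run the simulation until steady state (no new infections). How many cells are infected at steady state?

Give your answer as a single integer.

Answer: 35

Derivation:
Step 0 (initial): 1 infected
Step 1: +2 new -> 3 infected
Step 2: +3 new -> 6 infected
Step 3: +4 new -> 10 infected
Step 4: +7 new -> 17 infected
Step 5: +8 new -> 25 infected
Step 6: +7 new -> 32 infected
Step 7: +2 new -> 34 infected
Step 8: +1 new -> 35 infected
Step 9: +0 new -> 35 infected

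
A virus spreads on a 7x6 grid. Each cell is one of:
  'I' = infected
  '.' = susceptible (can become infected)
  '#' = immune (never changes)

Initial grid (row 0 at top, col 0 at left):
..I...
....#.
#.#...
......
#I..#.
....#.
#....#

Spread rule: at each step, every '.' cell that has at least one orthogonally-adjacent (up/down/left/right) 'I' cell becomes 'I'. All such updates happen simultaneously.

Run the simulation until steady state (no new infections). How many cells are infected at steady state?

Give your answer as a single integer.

Answer: 34

Derivation:
Step 0 (initial): 2 infected
Step 1: +6 new -> 8 infected
Step 2: +11 new -> 19 infected
Step 3: +6 new -> 25 infected
Step 4: +4 new -> 29 infected
Step 5: +3 new -> 32 infected
Step 6: +1 new -> 33 infected
Step 7: +1 new -> 34 infected
Step 8: +0 new -> 34 infected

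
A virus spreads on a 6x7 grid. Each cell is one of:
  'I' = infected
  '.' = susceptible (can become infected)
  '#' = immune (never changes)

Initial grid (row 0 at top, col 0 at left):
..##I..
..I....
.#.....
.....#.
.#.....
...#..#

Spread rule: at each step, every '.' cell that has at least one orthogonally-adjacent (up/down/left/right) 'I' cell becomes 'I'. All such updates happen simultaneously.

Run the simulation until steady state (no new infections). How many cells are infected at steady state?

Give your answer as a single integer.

Answer: 35

Derivation:
Step 0 (initial): 2 infected
Step 1: +5 new -> 7 infected
Step 2: +7 new -> 14 infected
Step 3: +8 new -> 22 infected
Step 4: +5 new -> 27 infected
Step 5: +5 new -> 32 infected
Step 6: +3 new -> 35 infected
Step 7: +0 new -> 35 infected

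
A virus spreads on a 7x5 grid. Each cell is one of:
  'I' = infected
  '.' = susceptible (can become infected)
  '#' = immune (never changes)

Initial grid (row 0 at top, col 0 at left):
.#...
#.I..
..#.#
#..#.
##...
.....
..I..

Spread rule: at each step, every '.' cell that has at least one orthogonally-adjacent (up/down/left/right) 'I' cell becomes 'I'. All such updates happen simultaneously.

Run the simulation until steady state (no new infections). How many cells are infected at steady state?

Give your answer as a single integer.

Answer: 26

Derivation:
Step 0 (initial): 2 infected
Step 1: +6 new -> 8 infected
Step 2: +9 new -> 17 infected
Step 3: +7 new -> 24 infected
Step 4: +1 new -> 25 infected
Step 5: +1 new -> 26 infected
Step 6: +0 new -> 26 infected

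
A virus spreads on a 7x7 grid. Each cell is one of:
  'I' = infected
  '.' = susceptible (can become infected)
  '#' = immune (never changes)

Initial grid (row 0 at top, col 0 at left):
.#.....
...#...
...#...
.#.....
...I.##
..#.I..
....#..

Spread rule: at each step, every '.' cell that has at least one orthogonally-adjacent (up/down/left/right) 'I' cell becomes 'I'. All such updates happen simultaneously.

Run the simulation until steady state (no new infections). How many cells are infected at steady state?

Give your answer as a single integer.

Step 0 (initial): 2 infected
Step 1: +5 new -> 7 infected
Step 2: +6 new -> 13 infected
Step 3: +7 new -> 20 infected
Step 4: +8 new -> 28 infected
Step 5: +7 new -> 35 infected
Step 6: +4 new -> 39 infected
Step 7: +2 new -> 41 infected
Step 8: +0 new -> 41 infected

Answer: 41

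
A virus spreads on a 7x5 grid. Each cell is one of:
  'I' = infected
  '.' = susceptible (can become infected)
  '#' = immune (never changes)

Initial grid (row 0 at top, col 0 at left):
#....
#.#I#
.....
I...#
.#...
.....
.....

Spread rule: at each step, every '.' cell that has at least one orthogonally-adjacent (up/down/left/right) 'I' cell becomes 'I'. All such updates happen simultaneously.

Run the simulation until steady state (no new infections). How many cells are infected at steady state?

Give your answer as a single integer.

Answer: 29

Derivation:
Step 0 (initial): 2 infected
Step 1: +5 new -> 7 infected
Step 2: +8 new -> 15 infected
Step 3: +6 new -> 21 infected
Step 4: +4 new -> 25 infected
Step 5: +3 new -> 28 infected
Step 6: +1 new -> 29 infected
Step 7: +0 new -> 29 infected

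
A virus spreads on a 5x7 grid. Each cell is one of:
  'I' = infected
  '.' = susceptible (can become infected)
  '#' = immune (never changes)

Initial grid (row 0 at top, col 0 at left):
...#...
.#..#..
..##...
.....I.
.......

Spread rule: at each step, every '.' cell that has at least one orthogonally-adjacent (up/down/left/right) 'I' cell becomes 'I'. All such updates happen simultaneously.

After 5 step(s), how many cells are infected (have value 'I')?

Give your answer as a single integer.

Answer: 22

Derivation:
Step 0 (initial): 1 infected
Step 1: +4 new -> 5 infected
Step 2: +6 new -> 11 infected
Step 3: +4 new -> 15 infected
Step 4: +4 new -> 19 infected
Step 5: +3 new -> 22 infected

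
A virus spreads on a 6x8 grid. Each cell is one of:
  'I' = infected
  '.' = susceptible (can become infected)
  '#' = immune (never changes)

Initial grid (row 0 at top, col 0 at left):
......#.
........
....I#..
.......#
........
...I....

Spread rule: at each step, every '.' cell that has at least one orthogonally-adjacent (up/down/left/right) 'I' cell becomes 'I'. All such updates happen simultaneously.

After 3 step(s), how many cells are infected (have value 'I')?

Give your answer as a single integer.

Step 0 (initial): 2 infected
Step 1: +6 new -> 8 infected
Step 2: +10 new -> 18 infected
Step 3: +11 new -> 29 infected

Answer: 29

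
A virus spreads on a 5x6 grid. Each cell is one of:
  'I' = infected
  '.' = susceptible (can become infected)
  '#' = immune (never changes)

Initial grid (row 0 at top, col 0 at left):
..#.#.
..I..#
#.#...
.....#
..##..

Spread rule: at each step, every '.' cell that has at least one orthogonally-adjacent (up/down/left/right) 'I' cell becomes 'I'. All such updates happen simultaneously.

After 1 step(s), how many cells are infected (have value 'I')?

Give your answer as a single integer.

Step 0 (initial): 1 infected
Step 1: +2 new -> 3 infected

Answer: 3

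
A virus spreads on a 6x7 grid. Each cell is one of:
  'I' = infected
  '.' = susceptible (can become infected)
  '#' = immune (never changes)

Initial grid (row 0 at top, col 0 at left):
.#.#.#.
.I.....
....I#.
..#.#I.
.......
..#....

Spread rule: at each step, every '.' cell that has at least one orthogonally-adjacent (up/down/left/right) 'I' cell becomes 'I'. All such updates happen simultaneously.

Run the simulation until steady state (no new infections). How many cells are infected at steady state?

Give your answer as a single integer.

Step 0 (initial): 3 infected
Step 1: +7 new -> 10 infected
Step 2: +13 new -> 23 infected
Step 3: +6 new -> 29 infected
Step 4: +5 new -> 34 infected
Step 5: +1 new -> 35 infected
Step 6: +0 new -> 35 infected

Answer: 35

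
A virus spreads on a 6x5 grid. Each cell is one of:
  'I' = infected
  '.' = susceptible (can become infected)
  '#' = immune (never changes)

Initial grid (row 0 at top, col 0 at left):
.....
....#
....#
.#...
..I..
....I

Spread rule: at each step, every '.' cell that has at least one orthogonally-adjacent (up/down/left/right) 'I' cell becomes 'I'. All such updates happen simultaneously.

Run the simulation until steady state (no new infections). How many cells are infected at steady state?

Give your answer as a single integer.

Step 0 (initial): 2 infected
Step 1: +6 new -> 8 infected
Step 2: +5 new -> 13 infected
Step 3: +5 new -> 18 infected
Step 4: +4 new -> 22 infected
Step 5: +3 new -> 25 infected
Step 6: +2 new -> 27 infected
Step 7: +0 new -> 27 infected

Answer: 27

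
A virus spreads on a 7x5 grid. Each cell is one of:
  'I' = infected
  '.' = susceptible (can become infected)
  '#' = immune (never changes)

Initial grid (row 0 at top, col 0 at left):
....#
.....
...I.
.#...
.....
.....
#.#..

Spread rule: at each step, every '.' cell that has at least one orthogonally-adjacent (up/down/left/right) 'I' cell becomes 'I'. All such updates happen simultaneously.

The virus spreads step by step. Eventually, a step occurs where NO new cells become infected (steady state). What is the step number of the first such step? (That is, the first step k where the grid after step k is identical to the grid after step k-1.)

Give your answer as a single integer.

Step 0 (initial): 1 infected
Step 1: +4 new -> 5 infected
Step 2: +7 new -> 12 infected
Step 3: +6 new -> 18 infected
Step 4: +7 new -> 25 infected
Step 5: +4 new -> 29 infected
Step 6: +2 new -> 31 infected
Step 7: +0 new -> 31 infected

Answer: 7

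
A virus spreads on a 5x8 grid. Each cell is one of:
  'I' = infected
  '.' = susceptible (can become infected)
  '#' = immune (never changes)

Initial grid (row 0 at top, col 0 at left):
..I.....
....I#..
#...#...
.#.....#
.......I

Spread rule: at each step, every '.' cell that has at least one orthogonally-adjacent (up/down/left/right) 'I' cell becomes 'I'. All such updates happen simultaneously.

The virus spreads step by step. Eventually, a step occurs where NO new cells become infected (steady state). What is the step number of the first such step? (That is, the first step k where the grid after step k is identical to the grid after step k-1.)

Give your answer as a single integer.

Step 0 (initial): 3 infected
Step 1: +6 new -> 9 infected
Step 2: +7 new -> 16 infected
Step 3: +8 new -> 24 infected
Step 4: +7 new -> 31 infected
Step 5: +2 new -> 33 infected
Step 6: +1 new -> 34 infected
Step 7: +1 new -> 35 infected
Step 8: +0 new -> 35 infected

Answer: 8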